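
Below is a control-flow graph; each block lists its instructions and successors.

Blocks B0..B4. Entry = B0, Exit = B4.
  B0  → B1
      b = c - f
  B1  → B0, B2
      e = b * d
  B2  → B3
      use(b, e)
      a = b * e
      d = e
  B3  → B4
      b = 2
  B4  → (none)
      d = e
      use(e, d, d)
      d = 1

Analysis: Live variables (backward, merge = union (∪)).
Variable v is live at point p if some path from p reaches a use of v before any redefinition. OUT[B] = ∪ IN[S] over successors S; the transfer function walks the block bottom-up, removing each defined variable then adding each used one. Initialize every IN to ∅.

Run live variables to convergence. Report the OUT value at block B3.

Answer: {e}

Derivation:
Fixpoint table:
  B0:   IN={c, d, f}   OUT={b, c, d, f}
  B1:   IN={b, c, d, f}   OUT={b, c, d, e, f}
  B2:   IN={b, e}   OUT={e}
  B3:   IN={e}   OUT={e}
  B4:   IN={e}   OUT={}

Merge at B3: OUT[B3] = IN[B4] = {e}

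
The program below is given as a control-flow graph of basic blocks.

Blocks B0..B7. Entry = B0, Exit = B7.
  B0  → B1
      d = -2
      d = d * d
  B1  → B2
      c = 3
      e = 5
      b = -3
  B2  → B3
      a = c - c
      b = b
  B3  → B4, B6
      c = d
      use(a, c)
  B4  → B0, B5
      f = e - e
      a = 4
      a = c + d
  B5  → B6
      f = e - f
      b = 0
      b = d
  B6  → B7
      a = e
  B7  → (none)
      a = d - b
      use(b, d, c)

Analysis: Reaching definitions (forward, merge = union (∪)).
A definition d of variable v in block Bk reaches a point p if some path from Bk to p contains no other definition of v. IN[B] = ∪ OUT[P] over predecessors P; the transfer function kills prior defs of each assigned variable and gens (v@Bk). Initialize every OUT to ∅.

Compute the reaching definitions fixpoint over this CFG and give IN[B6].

Answer: {a@B2, a@B4, b@B2, b@B5, c@B3, d@B0, e@B1, f@B4, f@B5}

Derivation:
Per-block solution:
  B0:   IN={a@B4, b@B2, c@B3, d@B0, e@B1, f@B4}   OUT={a@B4, b@B2, c@B3, d@B0, e@B1, f@B4}
  B1:   IN={a@B4, b@B2, c@B3, d@B0, e@B1, f@B4}   OUT={a@B4, b@B1, c@B1, d@B0, e@B1, f@B4}
  B2:   IN={a@B4, b@B1, c@B1, d@B0, e@B1, f@B4}   OUT={a@B2, b@B2, c@B1, d@B0, e@B1, f@B4}
  B3:   IN={a@B2, b@B2, c@B1, d@B0, e@B1, f@B4}   OUT={a@B2, b@B2, c@B3, d@B0, e@B1, f@B4}
  B4:   IN={a@B2, b@B2, c@B3, d@B0, e@B1, f@B4}   OUT={a@B4, b@B2, c@B3, d@B0, e@B1, f@B4}
  B5:   IN={a@B4, b@B2, c@B3, d@B0, e@B1, f@B4}   OUT={a@B4, b@B5, c@B3, d@B0, e@B1, f@B5}
  B6:   IN={a@B2, a@B4, b@B2, b@B5, c@B3, d@B0, e@B1, f@B4, f@B5}   OUT={a@B6, b@B2, b@B5, c@B3, d@B0, e@B1, f@B4, f@B5}
  B7:   IN={a@B6, b@B2, b@B5, c@B3, d@B0, e@B1, f@B4, f@B5}   OUT={a@B7, b@B2, b@B5, c@B3, d@B0, e@B1, f@B4, f@B5}

Merge at B6: IN[B6] = OUT[B3] ⊔ OUT[B5] = {a@B2, a@B4, b@B2, b@B5, c@B3, d@B0, e@B1, f@B4, f@B5}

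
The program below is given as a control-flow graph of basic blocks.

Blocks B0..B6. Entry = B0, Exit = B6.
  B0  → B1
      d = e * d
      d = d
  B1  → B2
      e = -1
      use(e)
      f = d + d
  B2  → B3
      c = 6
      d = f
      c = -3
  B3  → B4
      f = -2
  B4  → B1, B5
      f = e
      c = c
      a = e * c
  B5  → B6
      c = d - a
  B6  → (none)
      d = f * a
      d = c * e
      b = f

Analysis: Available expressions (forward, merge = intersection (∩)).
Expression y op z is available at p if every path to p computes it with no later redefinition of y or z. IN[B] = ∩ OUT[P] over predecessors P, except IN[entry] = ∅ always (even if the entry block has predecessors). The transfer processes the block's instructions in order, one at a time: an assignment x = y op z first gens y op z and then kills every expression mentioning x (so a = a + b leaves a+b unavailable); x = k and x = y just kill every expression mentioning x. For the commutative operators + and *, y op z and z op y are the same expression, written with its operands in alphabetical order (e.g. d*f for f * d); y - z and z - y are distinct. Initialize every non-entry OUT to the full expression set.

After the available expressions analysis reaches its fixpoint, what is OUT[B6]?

Fixpoint table:
  B0:  IN={}  OUT={}
  B1:  IN={}  OUT={d+d}
  B2:  IN={d+d}  OUT={}
  B3:  IN={}  OUT={}
  B4:  IN={}  OUT={c*e}
  B5:  IN={c*e}  OUT={d-a}
  B6:  IN={d-a}  OUT={a*f, c*e}

Merge at B6: IN[B6] = OUT[B5] = {d-a}
Applying B6's transfer function to that IN value gives OUT[B6] (row B6 above).

Answer: {a*f, c*e}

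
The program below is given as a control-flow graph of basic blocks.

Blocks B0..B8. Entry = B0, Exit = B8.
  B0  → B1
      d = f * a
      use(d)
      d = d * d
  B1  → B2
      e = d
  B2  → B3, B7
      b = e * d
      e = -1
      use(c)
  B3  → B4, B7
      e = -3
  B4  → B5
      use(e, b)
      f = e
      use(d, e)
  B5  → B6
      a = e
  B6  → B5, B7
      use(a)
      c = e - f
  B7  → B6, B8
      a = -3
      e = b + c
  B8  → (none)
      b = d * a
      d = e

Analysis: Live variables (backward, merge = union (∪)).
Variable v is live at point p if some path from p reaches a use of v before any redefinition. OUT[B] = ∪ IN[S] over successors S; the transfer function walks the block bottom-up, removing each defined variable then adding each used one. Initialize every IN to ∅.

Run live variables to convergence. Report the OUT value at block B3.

Converged values:
  B0:  IN={a, c, f}  OUT={c, d, f}
  B1:  IN={c, d, f}  OUT={c, d, e, f}
  B2:  IN={c, d, e, f}  OUT={b, c, d, f}
  B3:  IN={b, c, d, f}  OUT={b, c, d, e, f}
  B4:  IN={b, d, e}  OUT={b, d, e, f}
  B5:  IN={b, d, e, f}  OUT={a, b, d, e, f}
  B6:  IN={a, b, d, e, f}  OUT={b, c, d, e, f}
  B7:  IN={b, c, d, f}  OUT={a, b, d, e, f}
  B8:  IN={a, d, e}  OUT={}

Merge at B3: OUT[B3] = IN[B4] ⊔ IN[B7] = {b, c, d, e, f}

Answer: {b, c, d, e, f}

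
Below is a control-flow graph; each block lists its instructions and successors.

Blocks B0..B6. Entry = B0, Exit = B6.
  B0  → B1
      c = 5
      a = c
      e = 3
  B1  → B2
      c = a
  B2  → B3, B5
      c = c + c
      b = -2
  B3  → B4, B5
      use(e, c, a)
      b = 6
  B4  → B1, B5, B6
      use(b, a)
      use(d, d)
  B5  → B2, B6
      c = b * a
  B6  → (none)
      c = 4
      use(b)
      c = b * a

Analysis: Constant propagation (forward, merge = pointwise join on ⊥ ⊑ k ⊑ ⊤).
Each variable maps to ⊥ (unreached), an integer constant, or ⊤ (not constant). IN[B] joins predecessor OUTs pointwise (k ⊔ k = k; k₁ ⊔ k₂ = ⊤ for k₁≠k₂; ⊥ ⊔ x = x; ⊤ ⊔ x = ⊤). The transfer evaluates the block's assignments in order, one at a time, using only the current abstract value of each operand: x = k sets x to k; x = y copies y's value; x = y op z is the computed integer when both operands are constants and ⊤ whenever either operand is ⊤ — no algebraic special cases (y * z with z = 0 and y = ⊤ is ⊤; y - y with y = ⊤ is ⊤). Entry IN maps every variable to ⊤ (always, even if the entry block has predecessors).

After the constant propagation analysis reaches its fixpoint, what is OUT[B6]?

Answer: {a: 5, b: ⊤, c: ⊤, d: ⊤, e: 3, f: ⊤}

Trace:
Converged values:
  B0:  IN=(all ⊤)  OUT={a:5, c:5, e:3; rest ⊤}
  B1:  IN={a:5, e:3; rest ⊤}  OUT={a:5, c:5, e:3; rest ⊤}
  B2:  IN={a:5, e:3; rest ⊤}  OUT={a:5, b:-2, e:3; rest ⊤}
  B3:  IN={a:5, b:-2, e:3; rest ⊤}  OUT={a:5, b:6, e:3; rest ⊤}
  B4:  IN={a:5, b:6, e:3; rest ⊤}  OUT={a:5, b:6, e:3; rest ⊤}
  B5:  IN={a:5, e:3; rest ⊤}  OUT={a:5, e:3; rest ⊤}
  B6:  IN={a:5, e:3; rest ⊤}  OUT={a:5, e:3; rest ⊤}

Merge at B6: IN[B6] = OUT[B4] ⊔ OUT[B5] = {a: 5, b: ⊤, c: ⊤, d: ⊤, e: 3, f: ⊤}
Applying B6's transfer function to that IN value gives OUT[B6] (row B6 above).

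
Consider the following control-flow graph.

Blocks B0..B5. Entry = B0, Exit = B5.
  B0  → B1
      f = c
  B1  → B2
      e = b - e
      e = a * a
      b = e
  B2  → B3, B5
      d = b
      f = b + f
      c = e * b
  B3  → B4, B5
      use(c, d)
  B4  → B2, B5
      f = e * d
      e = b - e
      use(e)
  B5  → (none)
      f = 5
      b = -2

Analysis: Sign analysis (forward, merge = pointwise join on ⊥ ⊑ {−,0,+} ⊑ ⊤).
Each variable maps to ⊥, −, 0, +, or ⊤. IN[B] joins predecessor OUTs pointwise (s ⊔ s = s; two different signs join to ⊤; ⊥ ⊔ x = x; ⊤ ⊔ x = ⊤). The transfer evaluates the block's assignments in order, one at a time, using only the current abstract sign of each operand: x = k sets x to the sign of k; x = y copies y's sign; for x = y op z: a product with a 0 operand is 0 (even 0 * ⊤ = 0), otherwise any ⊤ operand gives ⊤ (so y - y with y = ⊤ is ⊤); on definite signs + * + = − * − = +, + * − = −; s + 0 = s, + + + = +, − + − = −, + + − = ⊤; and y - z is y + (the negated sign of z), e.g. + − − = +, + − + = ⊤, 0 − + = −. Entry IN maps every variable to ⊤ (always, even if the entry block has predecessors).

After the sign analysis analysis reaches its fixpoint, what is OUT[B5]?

Converged values:
  B0:   IN=(all ⊤)   OUT=(all ⊤)
  B1:   IN=(all ⊤)   OUT=(all ⊤)
  B2:   IN=(all ⊤)   OUT=(all ⊤)
  B3:   IN=(all ⊤)   OUT=(all ⊤)
  B4:   IN=(all ⊤)   OUT=(all ⊤)
  B5:   IN=(all ⊤)   OUT={b:-, f:+; rest ⊤}

Merge at B5: IN[B5] = OUT[B2] ⊔ OUT[B3] ⊔ OUT[B4] = {a: ⊤, b: ⊤, c: ⊤, d: ⊤, e: ⊤, f: ⊤}
Applying B5's transfer function to that IN value gives OUT[B5] (row B5 above).

Answer: {a: ⊤, b: -, c: ⊤, d: ⊤, e: ⊤, f: +}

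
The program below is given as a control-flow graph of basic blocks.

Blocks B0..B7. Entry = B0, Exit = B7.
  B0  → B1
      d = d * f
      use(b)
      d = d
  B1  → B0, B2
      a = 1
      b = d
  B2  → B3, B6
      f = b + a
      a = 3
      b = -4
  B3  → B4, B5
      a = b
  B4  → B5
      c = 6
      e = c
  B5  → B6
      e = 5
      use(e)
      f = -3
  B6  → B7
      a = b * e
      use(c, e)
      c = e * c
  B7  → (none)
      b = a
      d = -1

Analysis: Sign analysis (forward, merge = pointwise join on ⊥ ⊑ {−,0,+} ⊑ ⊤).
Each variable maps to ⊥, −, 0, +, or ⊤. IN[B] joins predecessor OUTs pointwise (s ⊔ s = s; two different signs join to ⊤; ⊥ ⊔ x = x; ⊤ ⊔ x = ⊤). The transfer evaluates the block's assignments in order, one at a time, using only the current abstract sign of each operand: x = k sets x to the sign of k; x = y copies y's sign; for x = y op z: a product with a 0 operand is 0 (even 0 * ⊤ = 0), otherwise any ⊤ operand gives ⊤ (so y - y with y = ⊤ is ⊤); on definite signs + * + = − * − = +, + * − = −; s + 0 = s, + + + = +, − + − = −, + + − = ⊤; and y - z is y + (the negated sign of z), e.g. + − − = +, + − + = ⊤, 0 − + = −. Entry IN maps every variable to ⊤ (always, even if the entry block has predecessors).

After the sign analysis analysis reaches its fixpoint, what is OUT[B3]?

Answer: {a: -, b: -, c: ⊤, d: ⊤, e: ⊤, f: ⊤}

Derivation:
Per-block solution:
  B0:  IN=(all ⊤)  OUT=(all ⊤)
  B1:  IN=(all ⊤)  OUT={a:+; rest ⊤}
  B2:  IN={a:+; rest ⊤}  OUT={a:+, b:-; rest ⊤}
  B3:  IN={a:+, b:-; rest ⊤}  OUT={a:-, b:-; rest ⊤}
  B4:  IN={a:-, b:-; rest ⊤}  OUT={a:-, b:-, c:+, e:+; rest ⊤}
  B5:  IN={a:-, b:-; rest ⊤}  OUT={a:-, b:-, e:+, f:-; rest ⊤}
  B6:  IN={b:-; rest ⊤}  OUT={b:-; rest ⊤}
  B7:  IN={b:-; rest ⊤}  OUT={d:-; rest ⊤}

Merge at B3: IN[B3] = OUT[B2] = {a: +, b: -, c: ⊤, d: ⊤, e: ⊤, f: ⊤}
Applying B3's transfer function to that IN value gives OUT[B3] (row B3 above).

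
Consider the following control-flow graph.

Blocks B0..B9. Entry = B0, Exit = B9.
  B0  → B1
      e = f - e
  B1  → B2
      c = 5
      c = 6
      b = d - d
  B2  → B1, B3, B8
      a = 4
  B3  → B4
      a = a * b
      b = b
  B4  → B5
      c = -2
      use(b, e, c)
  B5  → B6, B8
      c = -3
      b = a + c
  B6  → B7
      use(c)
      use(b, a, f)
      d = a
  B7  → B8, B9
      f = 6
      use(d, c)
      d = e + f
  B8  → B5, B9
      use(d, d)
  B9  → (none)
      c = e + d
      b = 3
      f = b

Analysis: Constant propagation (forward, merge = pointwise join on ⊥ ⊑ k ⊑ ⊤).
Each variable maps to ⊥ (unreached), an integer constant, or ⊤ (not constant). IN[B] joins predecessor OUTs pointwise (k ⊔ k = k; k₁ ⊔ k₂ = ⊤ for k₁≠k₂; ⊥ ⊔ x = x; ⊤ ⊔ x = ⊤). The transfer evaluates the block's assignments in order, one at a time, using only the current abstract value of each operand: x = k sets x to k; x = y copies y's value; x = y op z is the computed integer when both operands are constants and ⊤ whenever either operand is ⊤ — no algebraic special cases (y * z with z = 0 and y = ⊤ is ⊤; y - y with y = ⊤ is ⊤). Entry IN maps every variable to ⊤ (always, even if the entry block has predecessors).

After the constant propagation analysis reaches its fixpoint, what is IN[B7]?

Converged values:
  B0: | IN=(all ⊤) | OUT=(all ⊤)
  B1: | IN=(all ⊤) | OUT={c:6; rest ⊤}
  B2: | IN={c:6; rest ⊤} | OUT={a:4, c:6; rest ⊤}
  B3: | IN={a:4, c:6; rest ⊤} | OUT={c:6; rest ⊤}
  B4: | IN={c:6; rest ⊤} | OUT={c:-2; rest ⊤}
  B5: | IN=(all ⊤) | OUT={c:-3; rest ⊤}
  B6: | IN={c:-3; rest ⊤} | OUT={c:-3; rest ⊤}
  B7: | IN={c:-3; rest ⊤} | OUT={c:-3, f:6; rest ⊤}
  B8: | IN=(all ⊤) | OUT=(all ⊤)
  B9: | IN=(all ⊤) | OUT={b:3, f:3; rest ⊤}

Merge at B7: IN[B7] = OUT[B6] = {a: ⊤, b: ⊤, c: -3, d: ⊤, e: ⊤, f: ⊤}

Answer: {a: ⊤, b: ⊤, c: -3, d: ⊤, e: ⊤, f: ⊤}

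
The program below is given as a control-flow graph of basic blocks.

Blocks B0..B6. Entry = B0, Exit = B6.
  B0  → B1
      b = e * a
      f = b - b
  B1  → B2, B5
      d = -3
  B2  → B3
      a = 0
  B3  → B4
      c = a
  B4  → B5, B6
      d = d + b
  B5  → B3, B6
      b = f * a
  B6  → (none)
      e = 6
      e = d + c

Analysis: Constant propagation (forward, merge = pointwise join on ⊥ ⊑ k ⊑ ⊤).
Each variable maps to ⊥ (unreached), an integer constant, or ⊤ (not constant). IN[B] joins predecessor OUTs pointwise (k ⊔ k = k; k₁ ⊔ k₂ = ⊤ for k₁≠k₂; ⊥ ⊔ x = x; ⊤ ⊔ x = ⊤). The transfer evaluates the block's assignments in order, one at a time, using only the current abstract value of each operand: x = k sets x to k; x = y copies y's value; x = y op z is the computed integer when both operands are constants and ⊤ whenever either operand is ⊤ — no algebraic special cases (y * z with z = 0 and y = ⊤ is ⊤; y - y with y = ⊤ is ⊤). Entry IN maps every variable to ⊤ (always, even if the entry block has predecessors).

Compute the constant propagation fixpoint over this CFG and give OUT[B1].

Converged values:
  B0:   IN=(all ⊤)   OUT=(all ⊤)
  B1:   IN=(all ⊤)   OUT={d:-3; rest ⊤}
  B2:   IN={d:-3; rest ⊤}   OUT={a:0, d:-3; rest ⊤}
  B3:   IN=(all ⊤)   OUT=(all ⊤)
  B4:   IN=(all ⊤)   OUT=(all ⊤)
  B5:   IN=(all ⊤)   OUT=(all ⊤)
  B6:   IN=(all ⊤)   OUT=(all ⊤)

Merge at B1: IN[B1] = OUT[B0] = {a: ⊤, b: ⊤, c: ⊤, d: ⊤, e: ⊤, f: ⊤}
Applying B1's transfer function to that IN value gives OUT[B1] (row B1 above).

Answer: {a: ⊤, b: ⊤, c: ⊤, d: -3, e: ⊤, f: ⊤}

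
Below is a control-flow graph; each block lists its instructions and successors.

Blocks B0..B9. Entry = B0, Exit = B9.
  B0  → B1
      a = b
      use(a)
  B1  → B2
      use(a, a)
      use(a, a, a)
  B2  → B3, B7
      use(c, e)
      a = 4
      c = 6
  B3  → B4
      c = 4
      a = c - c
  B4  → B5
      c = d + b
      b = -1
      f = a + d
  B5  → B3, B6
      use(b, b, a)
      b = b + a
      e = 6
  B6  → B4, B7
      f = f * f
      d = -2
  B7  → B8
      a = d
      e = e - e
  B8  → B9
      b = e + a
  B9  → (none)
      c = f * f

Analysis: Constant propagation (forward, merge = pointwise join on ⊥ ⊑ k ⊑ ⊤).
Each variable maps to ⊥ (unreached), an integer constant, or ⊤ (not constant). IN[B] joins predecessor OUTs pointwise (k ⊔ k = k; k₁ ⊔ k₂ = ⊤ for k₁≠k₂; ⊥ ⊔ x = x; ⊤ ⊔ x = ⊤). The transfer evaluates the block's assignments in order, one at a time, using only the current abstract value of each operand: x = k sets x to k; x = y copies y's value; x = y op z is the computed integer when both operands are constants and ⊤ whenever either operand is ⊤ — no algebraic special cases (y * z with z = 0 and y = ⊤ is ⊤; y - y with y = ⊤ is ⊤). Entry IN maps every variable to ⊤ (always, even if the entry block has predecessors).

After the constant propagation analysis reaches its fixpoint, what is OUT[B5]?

Answer: {a: 0, b: -1, c: ⊤, d: ⊤, e: 6, f: ⊤}

Derivation:
Per-block solution:
  B0:   IN=(all ⊤)   OUT=(all ⊤)
  B1:   IN=(all ⊤)   OUT=(all ⊤)
  B2:   IN=(all ⊤)   OUT={a:4, c:6; rest ⊤}
  B3:   IN=(all ⊤)   OUT={a:0, c:4; rest ⊤}
  B4:   IN={a:0; rest ⊤}   OUT={a:0, b:-1; rest ⊤}
  B5:   IN={a:0, b:-1; rest ⊤}   OUT={a:0, b:-1, e:6; rest ⊤}
  B6:   IN={a:0, b:-1, e:6; rest ⊤}   OUT={a:0, b:-1, d:-2, e:6; rest ⊤}
  B7:   IN=(all ⊤)   OUT=(all ⊤)
  B8:   IN=(all ⊤)   OUT=(all ⊤)
  B9:   IN=(all ⊤)   OUT=(all ⊤)

Merge at B5: IN[B5] = OUT[B4] = {a: 0, b: -1, c: ⊤, d: ⊤, e: ⊤, f: ⊤}
Applying B5's transfer function to that IN value gives OUT[B5] (row B5 above).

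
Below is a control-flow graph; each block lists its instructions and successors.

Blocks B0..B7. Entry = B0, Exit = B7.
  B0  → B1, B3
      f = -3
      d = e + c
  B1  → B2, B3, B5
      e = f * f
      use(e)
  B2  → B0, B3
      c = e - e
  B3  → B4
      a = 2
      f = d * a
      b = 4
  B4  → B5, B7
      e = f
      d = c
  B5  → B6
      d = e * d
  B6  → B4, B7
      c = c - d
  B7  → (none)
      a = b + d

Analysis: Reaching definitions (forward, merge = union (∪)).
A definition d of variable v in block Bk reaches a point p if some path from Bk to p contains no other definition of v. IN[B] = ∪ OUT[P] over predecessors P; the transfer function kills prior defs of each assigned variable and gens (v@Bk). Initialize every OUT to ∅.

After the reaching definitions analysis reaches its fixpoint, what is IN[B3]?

Answer: {c@B2, d@B0, e@B1, f@B0}

Trace:
Fixpoint table:
  B0: | IN={c@B2, d@B0, e@B1, f@B0} | OUT={c@B2, d@B0, e@B1, f@B0}
  B1: | IN={c@B2, d@B0, e@B1, f@B0} | OUT={c@B2, d@B0, e@B1, f@B0}
  B2: | IN={c@B2, d@B0, e@B1, f@B0} | OUT={c@B2, d@B0, e@B1, f@B0}
  B3: | IN={c@B2, d@B0, e@B1, f@B0} | OUT={a@B3, b@B3, c@B2, d@B0, e@B1, f@B3}
  B4: | IN={a@B3, b@B3, c@B2, c@B6, d@B0, d@B5, e@B1, e@B4, f@B0, f@B3} | OUT={a@B3, b@B3, c@B2, c@B6, d@B4, e@B4, f@B0, f@B3}
  B5: | IN={a@B3, b@B3, c@B2, c@B6, d@B0, d@B4, e@B1, e@B4, f@B0, f@B3} | OUT={a@B3, b@B3, c@B2, c@B6, d@B5, e@B1, e@B4, f@B0, f@B3}
  B6: | IN={a@B3, b@B3, c@B2, c@B6, d@B5, e@B1, e@B4, f@B0, f@B3} | OUT={a@B3, b@B3, c@B6, d@B5, e@B1, e@B4, f@B0, f@B3}
  B7: | IN={a@B3, b@B3, c@B2, c@B6, d@B4, d@B5, e@B1, e@B4, f@B0, f@B3} | OUT={a@B7, b@B3, c@B2, c@B6, d@B4, d@B5, e@B1, e@B4, f@B0, f@B3}

Merge at B3: IN[B3] = OUT[B0] ⊔ OUT[B1] ⊔ OUT[B2] = {c@B2, d@B0, e@B1, f@B0}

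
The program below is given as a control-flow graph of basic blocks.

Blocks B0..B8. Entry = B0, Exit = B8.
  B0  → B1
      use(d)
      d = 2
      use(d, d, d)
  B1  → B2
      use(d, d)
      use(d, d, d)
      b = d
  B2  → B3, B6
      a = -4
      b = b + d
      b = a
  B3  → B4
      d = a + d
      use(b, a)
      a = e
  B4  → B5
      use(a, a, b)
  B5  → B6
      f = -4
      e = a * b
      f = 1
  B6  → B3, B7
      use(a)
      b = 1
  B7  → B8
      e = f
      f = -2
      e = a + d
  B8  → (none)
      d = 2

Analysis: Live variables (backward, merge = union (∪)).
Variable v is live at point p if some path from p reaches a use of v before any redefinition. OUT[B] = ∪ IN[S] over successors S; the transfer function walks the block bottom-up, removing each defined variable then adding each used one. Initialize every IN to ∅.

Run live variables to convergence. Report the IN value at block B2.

Converged values:
  B0:   IN={d, e, f}   OUT={d, e, f}
  B1:   IN={d, e, f}   OUT={b, d, e, f}
  B2:   IN={b, d, e, f}   OUT={a, b, d, e, f}
  B3:   IN={a, b, d, e}   OUT={a, b, d}
  B4:   IN={a, b, d}   OUT={a, b, d}
  B5:   IN={a, b, d}   OUT={a, d, e, f}
  B6:   IN={a, d, e, f}   OUT={a, b, d, e, f}
  B7:   IN={a, d, f}   OUT={}
  B8:   IN={}   OUT={}

Merge at B2: OUT[B2] = IN[B3] ⊔ IN[B6] = {a, b, d, e, f}
Applying B2's transfer function to that OUT value gives IN[B2] (row B2 above).

Answer: {b, d, e, f}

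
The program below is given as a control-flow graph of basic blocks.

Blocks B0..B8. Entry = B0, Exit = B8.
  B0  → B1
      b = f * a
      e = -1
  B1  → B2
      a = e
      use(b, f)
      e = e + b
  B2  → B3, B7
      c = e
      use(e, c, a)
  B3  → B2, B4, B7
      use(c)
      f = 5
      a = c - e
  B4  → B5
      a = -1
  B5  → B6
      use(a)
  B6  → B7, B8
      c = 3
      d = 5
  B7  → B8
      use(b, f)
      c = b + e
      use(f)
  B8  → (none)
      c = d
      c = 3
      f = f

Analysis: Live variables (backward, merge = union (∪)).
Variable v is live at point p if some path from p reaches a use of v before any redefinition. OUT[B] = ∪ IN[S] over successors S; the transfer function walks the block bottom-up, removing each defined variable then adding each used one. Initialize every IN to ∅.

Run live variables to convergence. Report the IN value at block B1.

Answer: {b, d, e, f}

Trace:
Per-block solution:
  B0: | IN={a, d, f} | OUT={b, d, e, f}
  B1: | IN={b, d, e, f} | OUT={a, b, d, e, f}
  B2: | IN={a, b, d, e, f} | OUT={b, c, d, e, f}
  B3: | IN={b, c, d, e} | OUT={a, b, d, e, f}
  B4: | IN={b, e, f} | OUT={a, b, e, f}
  B5: | IN={a, b, e, f} | OUT={b, e, f}
  B6: | IN={b, e, f} | OUT={b, d, e, f}
  B7: | IN={b, d, e, f} | OUT={d, f}
  B8: | IN={d, f} | OUT={}

Merge at B1: OUT[B1] = IN[B2] = {a, b, d, e, f}
Applying B1's transfer function to that OUT value gives IN[B1] (row B1 above).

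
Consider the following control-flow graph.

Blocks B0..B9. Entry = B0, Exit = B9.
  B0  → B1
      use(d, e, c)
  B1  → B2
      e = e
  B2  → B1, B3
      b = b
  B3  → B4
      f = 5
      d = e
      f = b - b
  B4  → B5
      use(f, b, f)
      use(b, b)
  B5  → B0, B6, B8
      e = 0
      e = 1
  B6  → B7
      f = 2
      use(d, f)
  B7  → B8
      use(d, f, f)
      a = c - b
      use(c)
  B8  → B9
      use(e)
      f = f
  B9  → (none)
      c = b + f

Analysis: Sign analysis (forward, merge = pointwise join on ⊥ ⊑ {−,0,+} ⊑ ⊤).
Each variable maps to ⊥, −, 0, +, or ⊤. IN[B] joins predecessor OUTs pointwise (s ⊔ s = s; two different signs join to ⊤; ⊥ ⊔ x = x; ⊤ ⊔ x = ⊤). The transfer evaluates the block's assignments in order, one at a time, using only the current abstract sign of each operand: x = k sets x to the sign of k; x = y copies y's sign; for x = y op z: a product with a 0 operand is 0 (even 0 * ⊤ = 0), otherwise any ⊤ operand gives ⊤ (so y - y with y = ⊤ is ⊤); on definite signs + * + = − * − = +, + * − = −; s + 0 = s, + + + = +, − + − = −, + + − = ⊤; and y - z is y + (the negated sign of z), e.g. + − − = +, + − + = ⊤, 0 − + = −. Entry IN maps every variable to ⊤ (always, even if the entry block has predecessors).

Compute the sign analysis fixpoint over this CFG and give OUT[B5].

Answer: {a: ⊤, b: ⊤, c: ⊤, d: ⊤, e: +, f: ⊤}

Derivation:
Per-block solution:
  B0: | IN=(all ⊤) | OUT=(all ⊤)
  B1: | IN=(all ⊤) | OUT=(all ⊤)
  B2: | IN=(all ⊤) | OUT=(all ⊤)
  B3: | IN=(all ⊤) | OUT=(all ⊤)
  B4: | IN=(all ⊤) | OUT=(all ⊤)
  B5: | IN=(all ⊤) | OUT={e:+; rest ⊤}
  B6: | IN={e:+; rest ⊤} | OUT={e:+, f:+; rest ⊤}
  B7: | IN={e:+, f:+; rest ⊤} | OUT={e:+, f:+; rest ⊤}
  B8: | IN={e:+; rest ⊤} | OUT={e:+; rest ⊤}
  B9: | IN={e:+; rest ⊤} | OUT={e:+; rest ⊤}

Merge at B5: IN[B5] = OUT[B4] = {a: ⊤, b: ⊤, c: ⊤, d: ⊤, e: ⊤, f: ⊤}
Applying B5's transfer function to that IN value gives OUT[B5] (row B5 above).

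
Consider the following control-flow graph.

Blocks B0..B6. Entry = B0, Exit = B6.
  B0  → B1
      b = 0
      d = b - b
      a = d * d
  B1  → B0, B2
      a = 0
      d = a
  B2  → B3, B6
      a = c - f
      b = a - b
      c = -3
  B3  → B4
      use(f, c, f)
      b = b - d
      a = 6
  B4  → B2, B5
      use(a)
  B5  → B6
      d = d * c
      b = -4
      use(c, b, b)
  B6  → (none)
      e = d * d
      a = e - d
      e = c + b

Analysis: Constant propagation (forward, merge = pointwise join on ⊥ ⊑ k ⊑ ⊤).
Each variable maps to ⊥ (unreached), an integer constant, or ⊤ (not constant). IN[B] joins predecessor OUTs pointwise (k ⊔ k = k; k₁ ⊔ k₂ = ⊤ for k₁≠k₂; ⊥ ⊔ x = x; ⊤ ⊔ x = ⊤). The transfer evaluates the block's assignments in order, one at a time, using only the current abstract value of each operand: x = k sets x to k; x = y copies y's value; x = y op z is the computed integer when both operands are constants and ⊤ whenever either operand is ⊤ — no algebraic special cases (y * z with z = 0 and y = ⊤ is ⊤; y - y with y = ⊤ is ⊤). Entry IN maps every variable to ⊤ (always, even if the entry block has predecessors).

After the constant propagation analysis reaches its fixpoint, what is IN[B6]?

Answer: {a: ⊤, b: ⊤, c: -3, d: 0, e: ⊤, f: ⊤}

Derivation:
Fixpoint table:
  B0:   IN=(all ⊤)   OUT={a:0, b:0, d:0; rest ⊤}
  B1:   IN={a:0, b:0, d:0; rest ⊤}   OUT={a:0, b:0, d:0; rest ⊤}
  B2:   IN={d:0; rest ⊤}   OUT={c:-3, d:0; rest ⊤}
  B3:   IN={c:-3, d:0; rest ⊤}   OUT={a:6, c:-3, d:0; rest ⊤}
  B4:   IN={a:6, c:-3, d:0; rest ⊤}   OUT={a:6, c:-3, d:0; rest ⊤}
  B5:   IN={a:6, c:-3, d:0; rest ⊤}   OUT={a:6, b:-4, c:-3, d:0; rest ⊤}
  B6:   IN={c:-3, d:0; rest ⊤}   OUT={a:0, c:-3, d:0; rest ⊤}

Merge at B6: IN[B6] = OUT[B2] ⊔ OUT[B5] = {a: ⊤, b: ⊤, c: -3, d: 0, e: ⊤, f: ⊤}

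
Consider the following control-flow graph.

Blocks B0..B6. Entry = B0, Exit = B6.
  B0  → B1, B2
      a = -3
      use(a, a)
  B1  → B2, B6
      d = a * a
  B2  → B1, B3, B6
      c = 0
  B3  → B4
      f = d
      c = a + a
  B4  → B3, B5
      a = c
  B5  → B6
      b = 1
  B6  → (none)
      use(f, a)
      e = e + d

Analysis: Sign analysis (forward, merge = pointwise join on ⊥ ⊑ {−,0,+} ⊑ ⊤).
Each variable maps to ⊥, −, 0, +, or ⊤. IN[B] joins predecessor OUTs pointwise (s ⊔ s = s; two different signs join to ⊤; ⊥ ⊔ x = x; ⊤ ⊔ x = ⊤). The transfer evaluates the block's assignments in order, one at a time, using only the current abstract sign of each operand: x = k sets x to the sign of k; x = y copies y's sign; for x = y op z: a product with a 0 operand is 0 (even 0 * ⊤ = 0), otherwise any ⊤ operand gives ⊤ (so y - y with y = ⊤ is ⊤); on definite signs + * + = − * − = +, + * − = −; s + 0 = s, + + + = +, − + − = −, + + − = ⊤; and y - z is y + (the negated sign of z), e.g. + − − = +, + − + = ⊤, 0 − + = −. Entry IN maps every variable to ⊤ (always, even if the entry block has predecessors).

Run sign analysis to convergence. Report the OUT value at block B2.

Answer: {a: -, b: ⊤, c: 0, d: ⊤, e: ⊤, f: ⊤}

Trace:
Converged values:
  B0:   IN=(all ⊤)   OUT={a:-; rest ⊤}
  B1:   IN={a:-; rest ⊤}   OUT={a:-, d:+; rest ⊤}
  B2:   IN={a:-; rest ⊤}   OUT={a:-, c:0; rest ⊤}
  B3:   IN={a:-; rest ⊤}   OUT={a:-, c:-; rest ⊤}
  B4:   IN={a:-, c:-; rest ⊤}   OUT={a:-, c:-; rest ⊤}
  B5:   IN={a:-, c:-; rest ⊤}   OUT={a:-, b:+, c:-; rest ⊤}
  B6:   IN={a:-; rest ⊤}   OUT={a:-; rest ⊤}

Merge at B2: IN[B2] = OUT[B0] ⊔ OUT[B1] = {a: -, b: ⊤, c: ⊤, d: ⊤, e: ⊤, f: ⊤}
Applying B2's transfer function to that IN value gives OUT[B2] (row B2 above).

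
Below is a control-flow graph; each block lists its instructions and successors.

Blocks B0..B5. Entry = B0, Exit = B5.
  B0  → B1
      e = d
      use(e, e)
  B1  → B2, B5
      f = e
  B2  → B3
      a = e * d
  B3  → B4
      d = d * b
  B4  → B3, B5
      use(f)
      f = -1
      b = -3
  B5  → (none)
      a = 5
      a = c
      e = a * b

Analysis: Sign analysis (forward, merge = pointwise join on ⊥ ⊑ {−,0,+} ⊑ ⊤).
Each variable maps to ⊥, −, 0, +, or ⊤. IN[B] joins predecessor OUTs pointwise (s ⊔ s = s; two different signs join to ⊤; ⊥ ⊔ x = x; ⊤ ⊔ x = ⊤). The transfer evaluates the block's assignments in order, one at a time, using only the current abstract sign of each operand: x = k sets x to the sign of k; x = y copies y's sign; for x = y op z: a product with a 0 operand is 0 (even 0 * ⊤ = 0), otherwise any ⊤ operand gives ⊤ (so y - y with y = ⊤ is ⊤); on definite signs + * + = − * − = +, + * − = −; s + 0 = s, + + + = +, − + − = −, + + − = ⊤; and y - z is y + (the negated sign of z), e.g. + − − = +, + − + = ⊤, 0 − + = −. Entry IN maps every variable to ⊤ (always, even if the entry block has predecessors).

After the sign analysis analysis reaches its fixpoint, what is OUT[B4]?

Converged values:
  B0: | IN=(all ⊤) | OUT=(all ⊤)
  B1: | IN=(all ⊤) | OUT=(all ⊤)
  B2: | IN=(all ⊤) | OUT=(all ⊤)
  B3: | IN=(all ⊤) | OUT=(all ⊤)
  B4: | IN=(all ⊤) | OUT={b:-, f:-; rest ⊤}
  B5: | IN=(all ⊤) | OUT=(all ⊤)

Merge at B4: IN[B4] = OUT[B3] = {a: ⊤, b: ⊤, c: ⊤, d: ⊤, e: ⊤, f: ⊤}
Applying B4's transfer function to that IN value gives OUT[B4] (row B4 above).

Answer: {a: ⊤, b: -, c: ⊤, d: ⊤, e: ⊤, f: -}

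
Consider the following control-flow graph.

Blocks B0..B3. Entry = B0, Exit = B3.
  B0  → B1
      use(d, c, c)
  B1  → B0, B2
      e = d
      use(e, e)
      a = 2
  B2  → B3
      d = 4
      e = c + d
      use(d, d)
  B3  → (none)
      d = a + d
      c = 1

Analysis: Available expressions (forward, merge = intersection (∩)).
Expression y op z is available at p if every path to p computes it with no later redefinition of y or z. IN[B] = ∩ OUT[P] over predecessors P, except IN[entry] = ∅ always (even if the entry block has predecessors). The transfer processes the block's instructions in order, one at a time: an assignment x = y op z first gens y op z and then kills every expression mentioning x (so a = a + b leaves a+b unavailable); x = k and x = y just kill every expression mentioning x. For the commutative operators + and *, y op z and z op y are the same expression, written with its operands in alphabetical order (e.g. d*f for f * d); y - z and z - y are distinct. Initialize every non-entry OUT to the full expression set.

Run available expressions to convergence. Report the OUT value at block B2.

Fixpoint table:
  B0:   IN={}   OUT={}
  B1:   IN={}   OUT={}
  B2:   IN={}   OUT={c+d}
  B3:   IN={c+d}   OUT={}

Merge at B2: IN[B2] = OUT[B1] = {}
Applying B2's transfer function to that IN value gives OUT[B2] (row B2 above).

Answer: {c+d}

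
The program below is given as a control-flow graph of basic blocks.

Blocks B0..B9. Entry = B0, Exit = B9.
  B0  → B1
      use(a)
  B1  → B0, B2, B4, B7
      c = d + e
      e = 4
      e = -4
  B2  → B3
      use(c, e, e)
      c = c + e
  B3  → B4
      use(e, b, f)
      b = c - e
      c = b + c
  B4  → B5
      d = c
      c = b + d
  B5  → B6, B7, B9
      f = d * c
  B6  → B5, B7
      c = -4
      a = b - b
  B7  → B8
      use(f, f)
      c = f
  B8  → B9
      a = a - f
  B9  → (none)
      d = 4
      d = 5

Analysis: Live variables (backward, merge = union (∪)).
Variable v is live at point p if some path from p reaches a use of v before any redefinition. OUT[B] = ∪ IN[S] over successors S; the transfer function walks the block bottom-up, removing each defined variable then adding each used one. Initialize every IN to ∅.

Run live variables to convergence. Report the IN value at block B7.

Answer: {a, f}

Derivation:
Per-block solution:
  B0:   IN={a, b, d, e, f}   OUT={a, b, d, e, f}
  B1:   IN={a, b, d, e, f}   OUT={a, b, c, d, e, f}
  B2:   IN={a, b, c, e, f}   OUT={a, b, c, e, f}
  B3:   IN={a, b, c, e, f}   OUT={a, b, c}
  B4:   IN={a, b, c}   OUT={a, b, c, d}
  B5:   IN={a, b, c, d}   OUT={a, b, d, f}
  B6:   IN={b, d, f}   OUT={a, b, c, d, f}
  B7:   IN={a, f}   OUT={a, f}
  B8:   IN={a, f}   OUT={}
  B9:   IN={}   OUT={}

Merge at B7: OUT[B7] = IN[B8] = {a, f}
Applying B7's transfer function to that OUT value gives IN[B7] (row B7 above).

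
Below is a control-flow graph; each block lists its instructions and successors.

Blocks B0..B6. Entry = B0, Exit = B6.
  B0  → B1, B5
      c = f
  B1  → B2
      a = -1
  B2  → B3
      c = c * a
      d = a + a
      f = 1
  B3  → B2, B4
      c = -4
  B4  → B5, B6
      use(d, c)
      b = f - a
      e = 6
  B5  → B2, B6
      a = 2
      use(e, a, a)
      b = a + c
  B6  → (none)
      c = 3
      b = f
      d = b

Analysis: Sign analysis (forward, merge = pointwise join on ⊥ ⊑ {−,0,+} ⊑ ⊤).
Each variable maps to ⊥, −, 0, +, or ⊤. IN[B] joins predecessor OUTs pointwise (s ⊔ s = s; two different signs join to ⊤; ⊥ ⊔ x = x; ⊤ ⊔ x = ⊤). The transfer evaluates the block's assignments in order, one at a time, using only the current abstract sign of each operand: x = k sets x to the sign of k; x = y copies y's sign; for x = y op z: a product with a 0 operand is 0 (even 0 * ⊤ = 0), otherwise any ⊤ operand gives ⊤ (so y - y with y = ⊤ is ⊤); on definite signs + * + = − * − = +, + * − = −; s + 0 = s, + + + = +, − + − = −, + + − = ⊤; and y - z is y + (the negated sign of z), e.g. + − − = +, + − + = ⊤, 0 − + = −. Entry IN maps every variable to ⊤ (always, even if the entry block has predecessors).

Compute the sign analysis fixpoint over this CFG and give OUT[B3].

Per-block solution:
  B0:   IN=(all ⊤)   OUT=(all ⊤)
  B1:   IN=(all ⊤)   OUT={a:-; rest ⊤}
  B2:   IN=(all ⊤)   OUT={f:+; rest ⊤}
  B3:   IN={f:+; rest ⊤}   OUT={c:-, f:+; rest ⊤}
  B4:   IN={c:-, f:+; rest ⊤}   OUT={c:-, e:+, f:+; rest ⊤}
  B5:   IN=(all ⊤)   OUT={a:+; rest ⊤}
  B6:   IN=(all ⊤)   OUT={c:+; rest ⊤}

Merge at B3: IN[B3] = OUT[B2] = {a: ⊤, b: ⊤, c: ⊤, d: ⊤, e: ⊤, f: +}
Applying B3's transfer function to that IN value gives OUT[B3] (row B3 above).

Answer: {a: ⊤, b: ⊤, c: -, d: ⊤, e: ⊤, f: +}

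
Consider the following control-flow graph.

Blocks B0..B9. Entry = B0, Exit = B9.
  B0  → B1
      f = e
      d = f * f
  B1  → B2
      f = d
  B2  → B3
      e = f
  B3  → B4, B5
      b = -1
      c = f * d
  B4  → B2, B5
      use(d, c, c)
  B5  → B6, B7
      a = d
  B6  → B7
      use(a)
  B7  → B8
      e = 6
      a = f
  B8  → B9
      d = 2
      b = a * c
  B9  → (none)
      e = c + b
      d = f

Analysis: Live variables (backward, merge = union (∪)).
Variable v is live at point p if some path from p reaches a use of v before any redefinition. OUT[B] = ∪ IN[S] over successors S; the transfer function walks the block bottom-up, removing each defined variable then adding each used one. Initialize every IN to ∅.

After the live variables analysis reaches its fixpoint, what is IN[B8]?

Answer: {a, c, f}

Trace:
Fixpoint table:
  B0:   IN={e}   OUT={d}
  B1:   IN={d}   OUT={d, f}
  B2:   IN={d, f}   OUT={d, f}
  B3:   IN={d, f}   OUT={c, d, f}
  B4:   IN={c, d, f}   OUT={c, d, f}
  B5:   IN={c, d, f}   OUT={a, c, f}
  B6:   IN={a, c, f}   OUT={c, f}
  B7:   IN={c, f}   OUT={a, c, f}
  B8:   IN={a, c, f}   OUT={b, c, f}
  B9:   IN={b, c, f}   OUT={}

Merge at B8: OUT[B8] = IN[B9] = {b, c, f}
Applying B8's transfer function to that OUT value gives IN[B8] (row B8 above).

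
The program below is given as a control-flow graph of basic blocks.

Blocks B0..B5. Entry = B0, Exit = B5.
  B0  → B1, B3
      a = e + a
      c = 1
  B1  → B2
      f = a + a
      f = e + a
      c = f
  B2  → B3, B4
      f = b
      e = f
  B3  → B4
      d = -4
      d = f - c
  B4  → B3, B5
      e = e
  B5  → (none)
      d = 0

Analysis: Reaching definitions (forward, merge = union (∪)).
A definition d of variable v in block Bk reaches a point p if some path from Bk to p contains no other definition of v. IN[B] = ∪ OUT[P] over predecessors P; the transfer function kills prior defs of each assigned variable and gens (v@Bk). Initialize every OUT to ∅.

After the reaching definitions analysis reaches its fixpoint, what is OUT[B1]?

Fixpoint table:
  B0:  IN={}  OUT={a@B0, c@B0}
  B1:  IN={a@B0, c@B0}  OUT={a@B0, c@B1, f@B1}
  B2:  IN={a@B0, c@B1, f@B1}  OUT={a@B0, c@B1, e@B2, f@B2}
  B3:  IN={a@B0, c@B0, c@B1, d@B3, e@B2, e@B4, f@B2}  OUT={a@B0, c@B0, c@B1, d@B3, e@B2, e@B4, f@B2}
  B4:  IN={a@B0, c@B0, c@B1, d@B3, e@B2, e@B4, f@B2}  OUT={a@B0, c@B0, c@B1, d@B3, e@B4, f@B2}
  B5:  IN={a@B0, c@B0, c@B1, d@B3, e@B4, f@B2}  OUT={a@B0, c@B0, c@B1, d@B5, e@B4, f@B2}

Merge at B1: IN[B1] = OUT[B0] = {a@B0, c@B0}
Applying B1's transfer function to that IN value gives OUT[B1] (row B1 above).

Answer: {a@B0, c@B1, f@B1}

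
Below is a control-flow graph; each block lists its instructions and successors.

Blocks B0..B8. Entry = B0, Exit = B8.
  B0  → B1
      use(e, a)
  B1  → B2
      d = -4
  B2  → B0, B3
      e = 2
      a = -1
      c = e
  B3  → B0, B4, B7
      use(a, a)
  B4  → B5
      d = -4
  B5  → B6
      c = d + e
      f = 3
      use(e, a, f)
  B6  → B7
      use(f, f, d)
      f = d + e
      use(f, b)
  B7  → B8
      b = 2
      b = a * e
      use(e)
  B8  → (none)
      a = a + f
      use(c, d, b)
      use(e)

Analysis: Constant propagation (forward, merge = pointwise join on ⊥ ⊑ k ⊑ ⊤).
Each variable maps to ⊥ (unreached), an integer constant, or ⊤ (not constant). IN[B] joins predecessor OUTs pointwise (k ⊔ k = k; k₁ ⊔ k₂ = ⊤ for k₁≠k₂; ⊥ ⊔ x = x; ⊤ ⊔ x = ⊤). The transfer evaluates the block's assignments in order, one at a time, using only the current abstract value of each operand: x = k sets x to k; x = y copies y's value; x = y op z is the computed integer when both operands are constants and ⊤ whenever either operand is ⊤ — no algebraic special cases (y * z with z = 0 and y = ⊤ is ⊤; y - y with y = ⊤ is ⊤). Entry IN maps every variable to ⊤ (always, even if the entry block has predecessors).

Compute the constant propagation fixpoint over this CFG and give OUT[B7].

Answer: {a: -1, b: -2, c: ⊤, d: -4, e: 2, f: ⊤}

Working:
Per-block solution:
  B0:   IN=(all ⊤)   OUT=(all ⊤)
  B1:   IN=(all ⊤)   OUT={d:-4; rest ⊤}
  B2:   IN={d:-4; rest ⊤}   OUT={a:-1, c:2, d:-4, e:2; rest ⊤}
  B3:   IN={a:-1, c:2, d:-4, e:2; rest ⊤}   OUT={a:-1, c:2, d:-4, e:2; rest ⊤}
  B4:   IN={a:-1, c:2, d:-4, e:2; rest ⊤}   OUT={a:-1, c:2, d:-4, e:2; rest ⊤}
  B5:   IN={a:-1, c:2, d:-4, e:2; rest ⊤}   OUT={a:-1, c:-2, d:-4, e:2, f:3; rest ⊤}
  B6:   IN={a:-1, c:-2, d:-4, e:2, f:3; rest ⊤}   OUT={a:-1, c:-2, d:-4, e:2, f:-2; rest ⊤}
  B7:   IN={a:-1, d:-4, e:2; rest ⊤}   OUT={a:-1, b:-2, d:-4, e:2; rest ⊤}
  B8:   IN={a:-1, b:-2, d:-4, e:2; rest ⊤}   OUT={b:-2, d:-4, e:2; rest ⊤}

Merge at B7: IN[B7] = OUT[B3] ⊔ OUT[B6] = {a: -1, b: ⊤, c: ⊤, d: -4, e: 2, f: ⊤}
Applying B7's transfer function to that IN value gives OUT[B7] (row B7 above).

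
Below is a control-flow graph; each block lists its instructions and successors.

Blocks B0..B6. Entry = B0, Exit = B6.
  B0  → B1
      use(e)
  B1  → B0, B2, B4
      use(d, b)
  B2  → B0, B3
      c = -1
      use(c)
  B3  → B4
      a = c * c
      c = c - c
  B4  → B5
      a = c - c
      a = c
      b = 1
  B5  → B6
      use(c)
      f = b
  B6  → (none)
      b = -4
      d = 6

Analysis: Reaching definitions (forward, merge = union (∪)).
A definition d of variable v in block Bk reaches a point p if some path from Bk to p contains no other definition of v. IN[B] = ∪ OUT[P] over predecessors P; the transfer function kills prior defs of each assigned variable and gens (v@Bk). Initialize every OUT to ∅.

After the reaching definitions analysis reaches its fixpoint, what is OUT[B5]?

Per-block solution:
  B0:  IN={c@B2}  OUT={c@B2}
  B1:  IN={c@B2}  OUT={c@B2}
  B2:  IN={c@B2}  OUT={c@B2}
  B3:  IN={c@B2}  OUT={a@B3, c@B3}
  B4:  IN={a@B3, c@B2, c@B3}  OUT={a@B4, b@B4, c@B2, c@B3}
  B5:  IN={a@B4, b@B4, c@B2, c@B3}  OUT={a@B4, b@B4, c@B2, c@B3, f@B5}
  B6:  IN={a@B4, b@B4, c@B2, c@B3, f@B5}  OUT={a@B4, b@B6, c@B2, c@B3, d@B6, f@B5}

Merge at B5: IN[B5] = OUT[B4] = {a@B4, b@B4, c@B2, c@B3}
Applying B5's transfer function to that IN value gives OUT[B5] (row B5 above).

Answer: {a@B4, b@B4, c@B2, c@B3, f@B5}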